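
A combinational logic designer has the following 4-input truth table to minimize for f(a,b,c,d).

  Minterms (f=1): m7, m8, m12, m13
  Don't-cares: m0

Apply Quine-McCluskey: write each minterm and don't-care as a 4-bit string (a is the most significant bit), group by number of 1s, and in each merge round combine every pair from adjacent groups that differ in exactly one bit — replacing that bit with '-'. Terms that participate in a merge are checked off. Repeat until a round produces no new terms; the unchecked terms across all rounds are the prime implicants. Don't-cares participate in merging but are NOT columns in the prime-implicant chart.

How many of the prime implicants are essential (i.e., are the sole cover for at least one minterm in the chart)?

size-2^0 implicants → 0000(✓)  0111  1000(✓)  1100(✓)  1101(✓)
size-2^1 implicants → -000  1-00  110-
Unchecked terms (primes): -000, 0111, 1-00, 110-
Minterm coverage:
  m7 ⊆ 0111 [E]
  m8 ⊆ -000,1-00
  m12 ⊆ 1-00,110-
  m13 ⊆ 110- [E]
E = {0111, 110-}

2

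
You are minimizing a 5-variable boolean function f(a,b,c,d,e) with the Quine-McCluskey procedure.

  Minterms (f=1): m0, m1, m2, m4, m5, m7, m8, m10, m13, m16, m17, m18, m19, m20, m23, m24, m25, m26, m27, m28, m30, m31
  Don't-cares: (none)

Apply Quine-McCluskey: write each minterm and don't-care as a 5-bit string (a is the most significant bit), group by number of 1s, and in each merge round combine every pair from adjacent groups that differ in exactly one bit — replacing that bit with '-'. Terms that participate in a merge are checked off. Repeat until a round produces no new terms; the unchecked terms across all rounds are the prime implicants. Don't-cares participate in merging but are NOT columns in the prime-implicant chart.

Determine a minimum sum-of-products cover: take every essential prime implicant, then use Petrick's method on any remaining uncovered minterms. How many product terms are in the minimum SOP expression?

7

Round 0: 00000✓ 00001✓ 00010✓ 00100✓ 00101✓ 00111✓ 01000✓ 01010✓ 01101✓ 10000✓ 10001✓ 10010✓ 10011✓ 10100✓ 10111✓ 11000✓ 11001✓ 11010✓ 11011✓ 11100✓ 11110✓ 11111✓
Round 1: -0000✓ -0001✓ -0010✓ -0100✓ -0111 -1000✓ -1010✓ 0-000✓ 0-010✓ 0-101 00-00✓ 00-01✓ 000-0✓ 0000-✓ 001-1 0010-✓ 010-0✓ 1-000✓ 1-001✓ 1-010✓ 1-011✓ 1-100✓ 1-111✓ 10-00✓ 10-11✓ 100-0✓ 100-1✓ 1000-✓ 1001-✓ 11-00✓ 11-10✓ 11-11✓ 110-0✓ 110-1✓ 1100-✓ 1101-✓ 111-0✓ 1111-✓
Round 2: --000✓ --010✓ -0-00 -00-0✓ -000- -10-0✓ 0-0-0✓ 00-0- 1--00 1--11 1-0-0✓ 1-0-1✓ 1-00-✓ 1-01-✓ 100--✓ 11--0 11-1- 110--✓
Round 3: --0-0 1-0--
PIs = {--0-0, -0-00, -000-, -0111, 0-101, 00-0-, 001-1, 1--00, 1--11, 1-0--, 11--0, 11-1-}
Coverage chart:
  m0: --0-0,-0-00,-000-,00-0-
  m1: -000-,00-0-
  m2: --0-0 ←essential
  m4: -0-00,00-0-
  m5: 0-101,00-0-,001-1
  m7: -0111,001-1
  m8: --0-0 ←essential
  m10: --0-0 ←essential
  m13: 0-101 ←essential
  m16: --0-0,-0-00,-000-,1--00,1-0--
  m17: -000-,1-0--
  m18: --0-0,1-0--
  m19: 1--11,1-0--
  m20: -0-00,1--00
  m23: -0111,1--11
  m24: --0-0,1--00,1-0--,11--0
  m25: 1-0-- ←essential
  m26: --0-0,1-0--,11--0,11-1-
  m27: 1--11,1-0--,11-1-
  m28: 1--00,11--0
  m30: 11--0,11-1-
  m31: 1--11,11-1-
Essential: --0-0, 0-101, 1-0--
Petrick residual → -0111, 00-0-, 1--00, 11-1-
Min cover (7 terms): c'e' + b'cde + a'cd'e + a'b'd' + ad'e' + ac' + abd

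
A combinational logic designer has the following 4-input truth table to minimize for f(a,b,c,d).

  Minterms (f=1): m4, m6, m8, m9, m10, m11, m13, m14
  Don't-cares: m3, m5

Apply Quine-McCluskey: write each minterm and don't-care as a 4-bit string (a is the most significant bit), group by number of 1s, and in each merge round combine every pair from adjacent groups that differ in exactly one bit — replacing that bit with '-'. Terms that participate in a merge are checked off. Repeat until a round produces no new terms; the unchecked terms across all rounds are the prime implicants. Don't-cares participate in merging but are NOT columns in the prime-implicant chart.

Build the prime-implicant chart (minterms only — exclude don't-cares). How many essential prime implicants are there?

1

[col 0] 0011*, 0100*, 0101*, 0110*, 1000*, 1001*, 1010*, 1011*, 1101*, 1110*
[col 1] -011, -101, -110, 01-0, 010-, 1-01, 1-10, 10-0*, 10-1*, 100-*, 101-*
[col 2] 10--
Prime implicants: -011, -101, -110, 01-0, 010-, 1-01, 1-10, 10--
PI chart (minterm → PIs covering it):
  4 | 01-0,010-
  6 | -110,01-0
  8 | 10--  (sole → essential)
  9 | 1-01,10--
  10 | 1-10,10--
  11 | -011,10--
  13 | -101,1-01
  14 | -110,1-10
Essential prime implicants: 10--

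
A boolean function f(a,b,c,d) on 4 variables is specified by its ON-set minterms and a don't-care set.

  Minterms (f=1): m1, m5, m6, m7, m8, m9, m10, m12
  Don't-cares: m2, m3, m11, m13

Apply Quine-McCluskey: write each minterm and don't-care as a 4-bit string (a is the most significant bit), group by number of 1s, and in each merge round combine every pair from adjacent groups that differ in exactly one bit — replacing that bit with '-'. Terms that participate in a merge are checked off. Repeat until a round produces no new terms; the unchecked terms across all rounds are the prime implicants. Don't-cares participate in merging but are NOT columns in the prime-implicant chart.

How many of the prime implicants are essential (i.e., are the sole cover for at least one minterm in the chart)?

size-2^0 implicants → 0001(✓)  0010(✓)  0011(✓)  0101(✓)  0110(✓)  0111(✓)  1000(✓)  1001(✓)  1010(✓)  1011(✓)  1100(✓)  1101(✓)
size-2^1 implicants → -001(✓)  -010(✓)  -011(✓)  -101(✓)  0-01(✓)  0-10(✓)  0-11(✓)  00-1(✓)  001-(✓)  01-1(✓)  011-(✓)  1-00(✓)  1-01(✓)  10-0(✓)  10-1(✓)  100-(✓)  101-(✓)  110-(✓)
size-2^2 implicants → --01  -0-1  -01-  0--1  0-1-  1-0-  10--
Unchecked terms (primes): --01, -0-1, -01-, 0--1, 0-1-, 1-0-, 10--
Minterm coverage:
  m1 ⊆ --01,-0-1,0--1
  m5 ⊆ --01,0--1
  m6 ⊆ 0-1- [E]
  m7 ⊆ 0--1,0-1-
  m8 ⊆ 1-0-,10--
  m9 ⊆ --01,-0-1,1-0-,10--
  m10 ⊆ -01-,10--
  m12 ⊆ 1-0- [E]
E = {0-1-, 1-0-}

2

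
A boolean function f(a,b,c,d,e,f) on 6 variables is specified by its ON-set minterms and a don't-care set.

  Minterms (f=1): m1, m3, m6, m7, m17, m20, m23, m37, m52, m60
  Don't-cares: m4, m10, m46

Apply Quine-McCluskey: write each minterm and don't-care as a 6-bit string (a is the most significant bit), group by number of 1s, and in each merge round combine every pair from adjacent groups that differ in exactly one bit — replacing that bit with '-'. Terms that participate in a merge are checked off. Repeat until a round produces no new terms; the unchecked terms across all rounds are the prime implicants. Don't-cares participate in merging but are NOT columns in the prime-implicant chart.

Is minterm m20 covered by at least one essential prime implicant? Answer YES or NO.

NO

[col 0] 000001*, 000011*, 000100*, 000110*, 000111*, 001010, 010001*, 010100*, 010111*, 100101, 101110, 110100*, 111100*
[col 1] -10100, 0-0001, 0-0100, 0-0111, 000-11, 0000-1, 0001-0, 00011-, 11-100
Prime implicants: -10100, 0-0001, 0-0100, 0-0111, 000-11, 0000-1, 0001-0, 00011-, 001010, 100101, 101110, 11-100
PI chart (minterm → PIs covering it):
  1 | 0-0001,0000-1
  3 | 000-11,0000-1
  6 | 0001-0,00011-
  7 | 0-0111,000-11,00011-
  17 | 0-0001  (sole → essential)
  20 | -10100,0-0100
  23 | 0-0111  (sole → essential)
  37 | 100101  (sole → essential)
  52 | -10100,11-100
  60 | 11-100  (sole → essential)
Essential prime implicants: 0-0001, 0-0111, 100101, 11-100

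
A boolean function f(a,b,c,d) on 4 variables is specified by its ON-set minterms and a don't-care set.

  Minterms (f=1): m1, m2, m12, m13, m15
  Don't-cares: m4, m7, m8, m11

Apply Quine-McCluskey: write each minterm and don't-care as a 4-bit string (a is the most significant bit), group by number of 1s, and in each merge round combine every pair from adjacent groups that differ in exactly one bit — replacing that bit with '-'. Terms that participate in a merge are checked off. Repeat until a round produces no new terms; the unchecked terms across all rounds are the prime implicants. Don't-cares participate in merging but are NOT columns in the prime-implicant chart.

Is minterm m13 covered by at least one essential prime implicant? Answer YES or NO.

NO

size-2^0 implicants → 0001  0010  0100(✓)  0111(✓)  1000(✓)  1011(✓)  1100(✓)  1101(✓)  1111(✓)
size-2^1 implicants → -100  -111  1-00  1-11  11-1  110-
Unchecked terms (primes): -100, -111, 0001, 0010, 1-00, 1-11, 11-1, 110-
Minterm coverage:
  m1 ⊆ 0001 [E]
  m2 ⊆ 0010 [E]
  m12 ⊆ -100,1-00,110-
  m13 ⊆ 11-1,110-
  m15 ⊆ -111,1-11,11-1
E = {0001, 0010}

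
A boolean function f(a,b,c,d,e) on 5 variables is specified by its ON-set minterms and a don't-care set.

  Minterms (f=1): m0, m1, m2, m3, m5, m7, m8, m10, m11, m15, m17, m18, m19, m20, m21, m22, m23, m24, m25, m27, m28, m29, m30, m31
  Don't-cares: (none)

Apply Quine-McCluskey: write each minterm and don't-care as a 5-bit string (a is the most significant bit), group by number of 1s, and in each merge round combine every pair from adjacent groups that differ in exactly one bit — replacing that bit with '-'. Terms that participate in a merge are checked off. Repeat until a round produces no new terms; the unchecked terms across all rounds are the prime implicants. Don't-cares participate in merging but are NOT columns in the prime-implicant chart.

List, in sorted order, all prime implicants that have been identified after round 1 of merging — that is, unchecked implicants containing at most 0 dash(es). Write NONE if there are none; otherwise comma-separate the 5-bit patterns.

size-2^0 implicants → 00000(✓)  00001(✓)  00010(✓)  00011(✓)  00101(✓)  00111(✓)  01000(✓)  01010(✓)  01011(✓)  01111(✓)  10001(✓)  10010(✓)  10011(✓)  10100(✓)  10101(✓)  10110(✓)  10111(✓)  11000(✓)  11001(✓)  11011(✓)  11100(✓)  11101(✓)  11110(✓)  11111(✓)
size-2^1 implicants → -0001(✓)  -0010(✓)  -0011(✓)  -0101(✓)  -0111(✓)  -1000  -1011(✓)  -1111(✓)  0-000(✓)  0-010(✓)  0-011(✓)  0-111(✓)  00-01(✓)  00-11(✓)  000-0(✓)  000-1(✓)  0000-(✓)  0001-(✓)  001-1(✓)  01-11(✓)  010-0(✓)  0101-(✓)  1-001(✓)  1-011(✓)  1-100(✓)  1-101(✓)  1-110(✓)  1-111(✓)  10-01(✓)  10-10(✓)  10-11(✓)  100-1(✓)  1001-(✓)  101-0(✓)  101-1(✓)  1010-(✓)  1011-(✓)  11-00(✓)  11-01(✓)  11-11(✓)  110-1(✓)  1100-(✓)  111-0(✓)  111-1(✓)  1110-(✓)  1111-(✓)
size-2^2 implicants → --011(✓)  --111(✓)  -0-01(✓)  -0-11(✓)  -00-1(✓)  -001-  -01-1(✓)  -1-11(✓)  0--11(✓)  0-0-0  0-01-  00--1(✓)  000--  1--01(✓)  1--11(✓)  1-0-1(✓)  1-1-0(✓)  1-1-1(✓)  1-10-(✓)  1-11-(✓)  10--1(✓)  10-1-  101--(✓)  11--1(✓)  11-0-  111--(✓)
size-2^3 implicants → ---11  -0--1  1---1  1-1--
Unchecked terms (primes): ---11, -0--1, -001-, -1000, 0-0-0, 0-01-, 000--, 1---1, 1-1--, 10-1-, 11-0-

NONE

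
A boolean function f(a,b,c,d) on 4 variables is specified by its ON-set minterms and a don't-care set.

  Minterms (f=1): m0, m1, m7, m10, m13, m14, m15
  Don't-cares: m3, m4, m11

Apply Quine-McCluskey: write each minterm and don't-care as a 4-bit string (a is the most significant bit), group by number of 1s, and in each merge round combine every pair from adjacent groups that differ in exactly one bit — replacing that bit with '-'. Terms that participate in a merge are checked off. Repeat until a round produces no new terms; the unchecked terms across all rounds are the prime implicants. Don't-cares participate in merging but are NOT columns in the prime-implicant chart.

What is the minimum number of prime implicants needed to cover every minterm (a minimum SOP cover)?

4

[col 0] 0000*, 0001*, 0011*, 0100*, 0111*, 1010*, 1011*, 1101*, 1110*, 1111*
[col 1] -011*, -111*, 0-00, 0-11*, 00-1, 000-, 1-10*, 1-11*, 101-*, 11-1, 111-*
[col 2] --11, 1-1-
Prime implicants: --11, 0-00, 00-1, 000-, 1-1-, 11-1
PI chart (minterm → PIs covering it):
  0 | 0-00,000-
  1 | 00-1,000-
  7 | --11  (sole → essential)
  10 | 1-1-  (sole → essential)
  13 | 11-1  (sole → essential)
  14 | 1-1-  (sole → essential)
  15 | --11,1-1-,11-1
Essential prime implicants: --11, 1-1-, 11-1
Petrick residual → 000-
Minimum SOP uses 4 PIs: cd + a'b'c' + ac + abd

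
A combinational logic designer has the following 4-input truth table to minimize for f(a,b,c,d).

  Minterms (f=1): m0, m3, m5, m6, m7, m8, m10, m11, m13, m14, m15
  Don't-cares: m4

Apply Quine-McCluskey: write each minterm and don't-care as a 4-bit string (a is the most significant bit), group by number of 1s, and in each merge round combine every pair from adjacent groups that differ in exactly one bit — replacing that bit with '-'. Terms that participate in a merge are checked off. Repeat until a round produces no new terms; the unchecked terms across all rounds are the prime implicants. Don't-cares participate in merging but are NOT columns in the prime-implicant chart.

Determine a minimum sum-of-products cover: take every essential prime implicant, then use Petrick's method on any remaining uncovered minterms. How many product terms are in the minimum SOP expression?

size-2^0 implicants → 0000(✓)  0011(✓)  0100(✓)  0101(✓)  0110(✓)  0111(✓)  1000(✓)  1010(✓)  1011(✓)  1101(✓)  1110(✓)  1111(✓)
size-2^1 implicants → -000  -011(✓)  -101(✓)  -110(✓)  -111(✓)  0-00  0-11(✓)  01-0(✓)  01-1(✓)  010-(✓)  011-(✓)  1-10(✓)  1-11(✓)  10-0  101-(✓)  11-1(✓)  111-(✓)
size-2^2 implicants → --11  -1-1  -11-  01--  1-1-
Unchecked terms (primes): --11, -000, -1-1, -11-, 0-00, 01--, 1-1-, 10-0
Minterm coverage:
  m0 ⊆ -000,0-00
  m3 ⊆ --11 [E]
  m5 ⊆ -1-1,01--
  m6 ⊆ -11-,01--
  m7 ⊆ --11,-1-1,-11-,01--
  m8 ⊆ -000,10-0
  m10 ⊆ 1-1-,10-0
  m11 ⊆ --11,1-1-
  m13 ⊆ -1-1 [E]
  m14 ⊆ -11-,1-1-
  m15 ⊆ --11,-1-1,-11-,1-1-
E = {--11, -1-1}
Petrick residual → -000, -11-, 1-1-
Cover = cd + b'c'd' + bd + bc + ac  |cover|=5

5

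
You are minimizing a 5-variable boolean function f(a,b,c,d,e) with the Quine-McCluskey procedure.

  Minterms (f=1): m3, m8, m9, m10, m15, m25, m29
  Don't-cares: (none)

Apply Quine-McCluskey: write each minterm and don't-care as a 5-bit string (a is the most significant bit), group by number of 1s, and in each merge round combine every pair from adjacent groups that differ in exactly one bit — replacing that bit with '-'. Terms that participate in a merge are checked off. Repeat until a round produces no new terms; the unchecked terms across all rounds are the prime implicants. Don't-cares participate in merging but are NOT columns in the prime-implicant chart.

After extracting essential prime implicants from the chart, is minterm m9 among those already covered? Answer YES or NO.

Round 0: 00011 01000✓ 01001✓ 01010✓ 01111 11001✓ 11101✓
Round 1: -1001 010-0 0100- 11-01
PIs = {-1001, 00011, 010-0, 0100-, 01111, 11-01}
Coverage chart:
  m3: 00011 ←essential
  m8: 010-0,0100-
  m9: -1001,0100-
  m10: 010-0 ←essential
  m15: 01111 ←essential
  m25: -1001,11-01
  m29: 11-01 ←essential
Essential: 00011, 010-0, 01111, 11-01

NO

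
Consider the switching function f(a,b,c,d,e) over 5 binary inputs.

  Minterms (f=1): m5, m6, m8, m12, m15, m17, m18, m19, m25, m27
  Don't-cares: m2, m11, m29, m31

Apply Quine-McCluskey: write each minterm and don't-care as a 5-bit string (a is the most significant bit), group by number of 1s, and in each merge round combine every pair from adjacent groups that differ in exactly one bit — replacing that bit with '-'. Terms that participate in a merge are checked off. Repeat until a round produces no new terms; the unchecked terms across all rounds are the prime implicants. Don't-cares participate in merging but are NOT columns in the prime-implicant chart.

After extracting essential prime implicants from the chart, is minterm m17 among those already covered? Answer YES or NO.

[col 0] 00010*, 00101, 00110*, 01000*, 01011*, 01100*, 01111*, 10001*, 10010*, 10011*, 11001*, 11011*, 11101*, 11111*
[col 1] -0010, -1011*, -1111*, 00-10, 01-00, 01-11*, 1-001*, 1-011*, 100-1*, 1001-, 11-01*, 11-11*, 110-1*, 111-1*
[col 2] -1-11, 1-0-1, 11--1
Prime implicants: -0010, -1-11, 00-10, 00101, 01-00, 1-0-1, 1001-, 11--1
PI chart (minterm → PIs covering it):
  5 | 00101  (sole → essential)
  6 | 00-10  (sole → essential)
  8 | 01-00  (sole → essential)
  12 | 01-00  (sole → essential)
  15 | -1-11  (sole → essential)
  17 | 1-0-1  (sole → essential)
  18 | -0010,1001-
  19 | 1-0-1,1001-
  25 | 1-0-1,11--1
  27 | -1-11,1-0-1,11--1
Essential prime implicants: -1-11, 00-10, 00101, 01-00, 1-0-1

YES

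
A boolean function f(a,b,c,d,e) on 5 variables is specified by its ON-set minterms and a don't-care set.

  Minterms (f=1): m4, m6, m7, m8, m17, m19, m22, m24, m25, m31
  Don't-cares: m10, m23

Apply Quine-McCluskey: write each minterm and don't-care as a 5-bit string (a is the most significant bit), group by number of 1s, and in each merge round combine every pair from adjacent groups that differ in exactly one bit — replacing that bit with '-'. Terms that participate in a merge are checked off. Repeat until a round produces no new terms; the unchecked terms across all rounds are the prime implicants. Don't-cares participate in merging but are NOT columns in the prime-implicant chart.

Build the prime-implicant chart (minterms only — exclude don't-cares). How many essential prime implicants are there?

Round 0: 00100✓ 00110✓ 00111✓ 01000✓ 01010✓ 10001✓ 10011✓ 10110✓ 10111✓ 11000✓ 11001✓ 11111✓
Round 1: -0110✓ -0111✓ -1000 001-0 0011-✓ 010-0 1-001 1-111 10-11 100-1 1011-✓ 1100-
Round 2: -011-
PIs = {-011-, -1000, 001-0, 010-0, 1-001, 1-111, 10-11, 100-1, 1100-}
Coverage chart:
  m4: 001-0 ←essential
  m6: -011-,001-0
  m7: -011- ←essential
  m8: -1000,010-0
  m17: 1-001,100-1
  m19: 10-11,100-1
  m22: -011- ←essential
  m24: -1000,1100-
  m25: 1-001,1100-
  m31: 1-111 ←essential
Essential: -011-, 001-0, 1-111

3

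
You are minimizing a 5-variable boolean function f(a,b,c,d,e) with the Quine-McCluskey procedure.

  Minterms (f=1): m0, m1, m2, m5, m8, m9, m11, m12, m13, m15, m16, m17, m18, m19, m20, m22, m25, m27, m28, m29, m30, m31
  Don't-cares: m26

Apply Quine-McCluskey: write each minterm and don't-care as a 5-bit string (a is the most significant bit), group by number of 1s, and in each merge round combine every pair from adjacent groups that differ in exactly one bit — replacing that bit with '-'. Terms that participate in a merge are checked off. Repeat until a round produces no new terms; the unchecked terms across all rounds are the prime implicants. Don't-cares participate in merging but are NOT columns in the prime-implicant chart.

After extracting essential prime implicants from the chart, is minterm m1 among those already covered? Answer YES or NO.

YES

size-2^0 implicants → 00000(✓)  00001(✓)  00010(✓)  00101(✓)  01000(✓)  01001(✓)  01011(✓)  01100(✓)  01101(✓)  01111(✓)  10000(✓)  10001(✓)  10010(✓)  10011(✓)  10100(✓)  10110(✓)  11001(✓)  11010(✓)  11011(✓)  11100(✓)  11101(✓)  11110(✓)  11111(✓)
size-2^1 implicants → -0000(✓)  -0001(✓)  -0010(✓)  -1001(✓)  -1011(✓)  -1100(✓)  -1101(✓)  -1111(✓)  0-000(✓)  0-001(✓)  0-101(✓)  00-01(✓)  000-0(✓)  0000-(✓)  01-00(✓)  01-01(✓)  01-11(✓)  010-1(✓)  0100-(✓)  011-1(✓)  0110-(✓)  1-001(✓)  1-010(✓)  1-011(✓)  1-100(✓)  1-110(✓)  10-00(✓)  10-10(✓)  100-0(✓)  100-1(✓)  1000-(✓)  1001-(✓)  101-0(✓)  11-01(✓)  11-10(✓)  11-11(✓)  110-1(✓)  1101-(✓)  111-0(✓)  111-1(✓)  1110-(✓)  1111-(✓)
size-2^2 implicants → --001  -00-0  -000-  -1-01(✓)  -1-11(✓)  -10-1(✓)  -11-1(✓)  -110-  0--01  0-00-  01--1(✓)  01-0-  1--10  1-0-1  1-01-  1-1-0  10--0  100--  11--1(✓)  11-1-  111--
size-2^3 implicants → -1--1
Unchecked terms (primes): --001, -00-0, -000-, -1--1, -110-, 0--01, 0-00-, 01-0-, 1--10, 1-0-1, 1-01-, 1-1-0, 10--0, 100--, 11-1-, 111--
Minterm coverage:
  m0 ⊆ -00-0,-000-,0-00-
  m1 ⊆ --001,-000-,0--01,0-00-
  m2 ⊆ -00-0 [E]
  m5 ⊆ 0--01 [E]
  m8 ⊆ 0-00-,01-0-
  m9 ⊆ --001,-1--1,0--01,0-00-,01-0-
  m11 ⊆ -1--1 [E]
  m12 ⊆ -110-,01-0-
  m13 ⊆ -1--1,-110-,0--01,01-0-
  m15 ⊆ -1--1 [E]
  m16 ⊆ -00-0,-000-,10--0,100--
  m17 ⊆ --001,-000-,1-0-1,100--
  m18 ⊆ -00-0,1--10,1-01-,10--0,100--
  m19 ⊆ 1-0-1,1-01-,100--
  m20 ⊆ 1-1-0,10--0
  m22 ⊆ 1--10,1-1-0,10--0
  m25 ⊆ --001,-1--1,1-0-1
  m27 ⊆ -1--1,1-0-1,1-01-,11-1-
  m28 ⊆ -110-,1-1-0,111--
  m29 ⊆ -1--1,-110-,111--
  m30 ⊆ 1--10,1-1-0,11-1-,111--
  m31 ⊆ -1--1,11-1-,111--
E = {-00-0, -1--1, 0--01}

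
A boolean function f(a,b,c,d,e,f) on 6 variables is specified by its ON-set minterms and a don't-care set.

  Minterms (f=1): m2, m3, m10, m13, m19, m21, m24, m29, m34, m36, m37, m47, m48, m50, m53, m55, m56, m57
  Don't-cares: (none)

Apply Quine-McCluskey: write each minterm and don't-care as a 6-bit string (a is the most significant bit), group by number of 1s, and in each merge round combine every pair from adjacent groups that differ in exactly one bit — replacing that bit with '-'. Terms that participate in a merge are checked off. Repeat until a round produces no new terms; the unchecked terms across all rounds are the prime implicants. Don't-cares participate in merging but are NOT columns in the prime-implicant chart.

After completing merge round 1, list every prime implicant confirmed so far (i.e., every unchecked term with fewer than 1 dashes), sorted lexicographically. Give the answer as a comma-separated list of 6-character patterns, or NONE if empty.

101111

size-2^0 implicants → 000010(✓)  000011(✓)  001010(✓)  001101(✓)  010011(✓)  010101(✓)  011000(✓)  011101(✓)  100010(✓)  100100(✓)  100101(✓)  101111  110000(✓)  110010(✓)  110101(✓)  110111(✓)  111000(✓)  111001(✓)
size-2^1 implicants → -00010  -10101  -11000  0-0011  0-1101  00-010  00001-  01-101  1-0010  1-0101  10010-  11-000  1100-0  1101-1  11100-
Unchecked terms (primes): -00010, -10101, -11000, 0-0011, 0-1101, 00-010, 00001-, 01-101, 1-0010, 1-0101, 10010-, 101111, 11-000, 1100-0, 1101-1, 11100-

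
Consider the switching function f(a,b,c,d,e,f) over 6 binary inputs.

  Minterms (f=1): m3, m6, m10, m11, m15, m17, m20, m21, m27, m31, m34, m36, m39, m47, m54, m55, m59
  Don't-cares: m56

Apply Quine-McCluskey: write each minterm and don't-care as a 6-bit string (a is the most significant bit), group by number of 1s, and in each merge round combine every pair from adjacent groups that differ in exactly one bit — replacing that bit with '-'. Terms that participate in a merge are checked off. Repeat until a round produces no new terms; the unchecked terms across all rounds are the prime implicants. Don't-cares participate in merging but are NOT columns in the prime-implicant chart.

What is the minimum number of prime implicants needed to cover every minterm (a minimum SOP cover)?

size-2^0 implicants → 000011(✓)  000110  001010(✓)  001011(✓)  001111(✓)  010001(✓)  010100(✓)  010101(✓)  011011(✓)  011111(✓)  100010  100100  100111(✓)  101111(✓)  110110(✓)  110111(✓)  111000  111011(✓)
size-2^1 implicants → -01111  -11011  0-1011(✓)  0-1111(✓)  00-011  001-11(✓)  00101-  010-01  01010-  011-11(✓)  1-0111  10-111  11011-
size-2^2 implicants → 0-1-11
Unchecked terms (primes): -01111, -11011, 0-1-11, 00-011, 000110, 00101-, 010-01, 01010-, 1-0111, 10-111, 100010, 100100, 11011-, 111000
Minterm coverage:
  m3 ⊆ 00-011 [E]
  m6 ⊆ 000110 [E]
  m10 ⊆ 00101- [E]
  m11 ⊆ 0-1-11,00-011,00101-
  m15 ⊆ -01111,0-1-11
  m17 ⊆ 010-01 [E]
  m20 ⊆ 01010- [E]
  m21 ⊆ 010-01,01010-
  m27 ⊆ -11011,0-1-11
  m31 ⊆ 0-1-11 [E]
  m34 ⊆ 100010 [E]
  m36 ⊆ 100100 [E]
  m39 ⊆ 1-0111,10-111
  m47 ⊆ -01111,10-111
  m54 ⊆ 11011- [E]
  m55 ⊆ 1-0111,11011-
  m59 ⊆ -11011 [E]
E = {-11011, 0-1-11, 00-011, 000110, 00101-, 010-01, 01010-, 100010, 100100, 11011-}
Petrick residual → 10-111
Cover = bcd'ef + a'cef + a'b'd'ef + a'b'c'def' + a'b'cd'e + a'bc'e'f + a'bc'de' + ab'def + ab'c'd'ef' + ab'c'de'f' + abc'de  |cover|=11

11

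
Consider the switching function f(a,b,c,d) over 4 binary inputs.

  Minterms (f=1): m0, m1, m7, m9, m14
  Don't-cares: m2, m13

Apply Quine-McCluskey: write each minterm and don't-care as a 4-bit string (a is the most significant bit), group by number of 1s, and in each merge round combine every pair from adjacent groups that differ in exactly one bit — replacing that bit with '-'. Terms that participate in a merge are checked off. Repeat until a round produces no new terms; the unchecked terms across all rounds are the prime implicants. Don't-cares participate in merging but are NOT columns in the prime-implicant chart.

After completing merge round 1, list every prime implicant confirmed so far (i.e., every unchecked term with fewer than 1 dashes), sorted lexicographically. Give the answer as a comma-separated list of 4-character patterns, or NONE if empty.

Round 0: 0000✓ 0001✓ 0010✓ 0111 1001✓ 1101✓ 1110
Round 1: -001 00-0 000- 1-01
PIs = {-001, 00-0, 000-, 0111, 1-01, 1110}

0111, 1110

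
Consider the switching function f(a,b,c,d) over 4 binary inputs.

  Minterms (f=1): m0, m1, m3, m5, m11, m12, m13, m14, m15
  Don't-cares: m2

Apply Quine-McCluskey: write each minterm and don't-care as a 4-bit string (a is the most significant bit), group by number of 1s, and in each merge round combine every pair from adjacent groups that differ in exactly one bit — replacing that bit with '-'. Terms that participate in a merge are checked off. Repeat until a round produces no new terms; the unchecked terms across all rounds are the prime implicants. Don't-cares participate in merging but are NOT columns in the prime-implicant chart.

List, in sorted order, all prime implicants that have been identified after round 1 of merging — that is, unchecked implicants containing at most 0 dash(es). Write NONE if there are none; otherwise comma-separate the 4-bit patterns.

NONE

Round 0: 0000✓ 0001✓ 0010✓ 0011✓ 0101✓ 1011✓ 1100✓ 1101✓ 1110✓ 1111✓
Round 1: -011 -101 0-01 00-0✓ 00-1✓ 000-✓ 001-✓ 1-11 11-0✓ 11-1✓ 110-✓ 111-✓
Round 2: 00-- 11--
PIs = {-011, -101, 0-01, 00--, 1-11, 11--}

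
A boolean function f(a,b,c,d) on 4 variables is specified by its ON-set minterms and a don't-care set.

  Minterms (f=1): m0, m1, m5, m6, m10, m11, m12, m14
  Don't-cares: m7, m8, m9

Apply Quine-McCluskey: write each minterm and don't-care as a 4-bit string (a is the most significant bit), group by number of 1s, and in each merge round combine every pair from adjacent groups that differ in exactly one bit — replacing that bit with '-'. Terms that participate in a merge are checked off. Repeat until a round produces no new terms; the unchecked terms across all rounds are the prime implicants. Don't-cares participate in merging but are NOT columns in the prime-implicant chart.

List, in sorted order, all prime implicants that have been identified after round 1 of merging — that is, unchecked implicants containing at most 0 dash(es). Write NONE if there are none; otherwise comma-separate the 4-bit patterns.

NONE

[col 0] 0000*, 0001*, 0101*, 0110*, 0111*, 1000*, 1001*, 1010*, 1011*, 1100*, 1110*
[col 1] -000*, -001*, -110, 0-01, 000-*, 01-1, 011-, 1-00*, 1-10*, 10-0*, 10-1*, 100-*, 101-*, 11-0*
[col 2] -00-, 1--0, 10--
Prime implicants: -00-, -110, 0-01, 01-1, 011-, 1--0, 10--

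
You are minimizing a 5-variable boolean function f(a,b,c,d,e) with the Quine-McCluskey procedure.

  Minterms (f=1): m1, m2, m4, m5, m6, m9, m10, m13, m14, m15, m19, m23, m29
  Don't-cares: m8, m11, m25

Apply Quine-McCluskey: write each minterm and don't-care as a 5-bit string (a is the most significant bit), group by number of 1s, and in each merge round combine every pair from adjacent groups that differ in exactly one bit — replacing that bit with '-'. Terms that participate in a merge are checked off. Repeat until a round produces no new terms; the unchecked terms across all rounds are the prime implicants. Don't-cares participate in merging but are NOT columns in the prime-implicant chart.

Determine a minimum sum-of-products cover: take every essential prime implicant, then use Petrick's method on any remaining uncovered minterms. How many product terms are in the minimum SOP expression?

6

[col 0] 00001*, 00010*, 00100*, 00101*, 00110*, 01000*, 01001*, 01010*, 01011*, 01101*, 01110*, 01111*, 10011*, 10111*, 11001*, 11101*
[col 1] -1001*, -1101*, 0-001*, 0-010*, 0-101*, 0-110*, 00-01*, 00-10*, 001-0, 0010-, 01-01*, 01-10*, 01-11*, 010-0*, 010-1*, 0100-*, 0101-*, 011-1*, 0111-*, 10-11, 11-01*
[col 2] -1-01, 0--01, 0--10, 01--1, 01-1-, 010--
Prime implicants: -1-01, 0--01, 0--10, 001-0, 0010-, 01--1, 01-1-, 010--, 10-11
PI chart (minterm → PIs covering it):
  1 | 0--01  (sole → essential)
  2 | 0--10  (sole → essential)
  4 | 001-0,0010-
  5 | 0--01,0010-
  6 | 0--10,001-0
  9 | -1-01,0--01,01--1,010--
  10 | 0--10,01-1-,010--
  13 | -1-01,0--01,01--1
  14 | 0--10,01-1-
  15 | 01--1,01-1-
  19 | 10-11  (sole → essential)
  23 | 10-11  (sole → essential)
  29 | -1-01  (sole → essential)
Essential prime implicants: -1-01, 0--01, 0--10, 10-11
Petrick residual → 001-0, 01--1
Minimum SOP uses 6 PIs: bd'e + a'd'e + a'de' + a'b'ce' + a'be + ab'de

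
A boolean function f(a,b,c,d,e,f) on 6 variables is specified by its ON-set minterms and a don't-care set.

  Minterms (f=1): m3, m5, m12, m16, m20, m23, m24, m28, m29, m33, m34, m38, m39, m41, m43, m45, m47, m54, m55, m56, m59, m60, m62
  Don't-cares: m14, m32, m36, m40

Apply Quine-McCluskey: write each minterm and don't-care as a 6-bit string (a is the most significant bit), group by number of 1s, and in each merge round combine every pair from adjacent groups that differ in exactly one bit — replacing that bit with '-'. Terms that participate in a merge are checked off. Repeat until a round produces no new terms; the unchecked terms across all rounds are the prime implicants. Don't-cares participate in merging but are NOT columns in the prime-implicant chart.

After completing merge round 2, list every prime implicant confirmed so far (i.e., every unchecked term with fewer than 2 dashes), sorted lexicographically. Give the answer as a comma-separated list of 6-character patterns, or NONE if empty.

-10111, 0-1100, 000011, 000101, 0011-0, 01110-, 1-1000, 1-1011, 10-111, 11-110, 1111-0

[col 0] 000011, 000101, 001100*, 001110*, 010000*, 010100*, 010111*, 011000*, 011100*, 011101*, 100000*, 100001*, 100010*, 100100*, 100110*, 100111*, 101000*, 101001*, 101011*, 101101*, 101111*, 110110*, 110111*, 111000*, 111011*, 111100*, 111110*
[col 1] -10111, -11000*, -11100*, 0-1100, 0011-0, 01-000*, 01-100*, 010-00*, 011-00*, 01110-, 1-0110*, 1-0111*, 1-1000, 1-1011, 10-000*, 10-001*, 10-111, 100-00*, 100-10*, 1000-0*, 10000-*, 1001-0*, 10011-*, 101-01*, 101-11*, 1010-1*, 10100-*, 1011-1*, 11-110, 11011-*, 111-00*, 1111-0
[col 2] -11-00, 01--00, 1-011-, 10-00-, 100--0, 101--1
Prime implicants: -10111, -11-00, 0-1100, 000011, 000101, 0011-0, 01--00, 01110-, 1-011-, 1-1000, 1-1011, 10-00-, 10-111, 100--0, 101--1, 11-110, 1111-0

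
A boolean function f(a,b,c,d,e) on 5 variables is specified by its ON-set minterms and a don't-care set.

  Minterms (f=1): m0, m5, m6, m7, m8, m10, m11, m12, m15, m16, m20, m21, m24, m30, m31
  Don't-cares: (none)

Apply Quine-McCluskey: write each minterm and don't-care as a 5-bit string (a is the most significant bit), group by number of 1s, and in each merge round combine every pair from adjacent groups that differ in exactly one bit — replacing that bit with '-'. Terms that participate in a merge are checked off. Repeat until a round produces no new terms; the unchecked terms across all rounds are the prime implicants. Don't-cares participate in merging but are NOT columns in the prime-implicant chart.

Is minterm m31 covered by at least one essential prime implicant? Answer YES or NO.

YES

Round 0: 00000✓ 00101✓ 00110✓ 00111✓ 01000✓ 01010✓ 01011✓ 01100✓ 01111✓ 10000✓ 10100✓ 10101✓ 11000✓ 11110✓ 11111✓
Round 1: -0000✓ -0101 -1000✓ -1111 0-000✓ 0-111 001-1 0011- 01-00 01-11 010-0 0101- 1-000✓ 10-00 1010- 1111-
Round 2: --000
PIs = {--000, -0101, -1111, 0-111, 001-1, 0011-, 01-00, 01-11, 010-0, 0101-, 10-00, 1010-, 1111-}
Coverage chart:
  m0: --000 ←essential
  m5: -0101,001-1
  m6: 0011- ←essential
  m7: 0-111,001-1,0011-
  m8: --000,01-00,010-0
  m10: 010-0,0101-
  m11: 01-11,0101-
  m12: 01-00 ←essential
  m15: -1111,0-111,01-11
  m16: --000,10-00
  m20: 10-00,1010-
  m21: -0101,1010-
  m24: --000 ←essential
  m30: 1111- ←essential
  m31: -1111,1111-
Essential: --000, 0011-, 01-00, 1111-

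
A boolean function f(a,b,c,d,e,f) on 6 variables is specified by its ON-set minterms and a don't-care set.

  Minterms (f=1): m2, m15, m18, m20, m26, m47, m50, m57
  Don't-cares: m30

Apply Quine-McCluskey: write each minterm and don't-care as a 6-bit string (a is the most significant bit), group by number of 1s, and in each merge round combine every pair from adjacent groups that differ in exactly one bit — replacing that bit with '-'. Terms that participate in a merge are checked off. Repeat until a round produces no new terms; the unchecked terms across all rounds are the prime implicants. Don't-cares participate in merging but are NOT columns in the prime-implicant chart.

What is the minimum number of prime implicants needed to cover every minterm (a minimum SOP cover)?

size-2^0 implicants → 000010(✓)  001111(✓)  010010(✓)  010100  011010(✓)  011110(✓)  101111(✓)  110010(✓)  111001
size-2^1 implicants → -01111  -10010  0-0010  01-010  011-10
Unchecked terms (primes): -01111, -10010, 0-0010, 01-010, 010100, 011-10, 111001
Minterm coverage:
  m2 ⊆ 0-0010 [E]
  m15 ⊆ -01111 [E]
  m18 ⊆ -10010,0-0010,01-010
  m20 ⊆ 010100 [E]
  m26 ⊆ 01-010,011-10
  m47 ⊆ -01111 [E]
  m50 ⊆ -10010 [E]
  m57 ⊆ 111001 [E]
E = {-01111, -10010, 0-0010, 010100, 111001}
Petrick residual → 01-010
Cover = b'cdef + bc'd'ef' + a'c'd'ef' + a'bd'ef' + a'bc'de'f' + abcd'e'f  |cover|=6

6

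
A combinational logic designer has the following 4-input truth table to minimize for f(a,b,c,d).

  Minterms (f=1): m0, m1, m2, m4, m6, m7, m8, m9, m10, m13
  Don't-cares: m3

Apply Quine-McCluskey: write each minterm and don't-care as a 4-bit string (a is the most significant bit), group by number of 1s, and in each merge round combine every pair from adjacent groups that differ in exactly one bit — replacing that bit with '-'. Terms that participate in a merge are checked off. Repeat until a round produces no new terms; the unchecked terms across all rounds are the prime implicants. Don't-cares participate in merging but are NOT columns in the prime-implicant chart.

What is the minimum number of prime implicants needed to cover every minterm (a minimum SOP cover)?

[col 0] 0000*, 0001*, 0010*, 0011*, 0100*, 0110*, 0111*, 1000*, 1001*, 1010*, 1101*
[col 1] -000*, -001*, -010*, 0-00*, 0-10*, 0-11*, 00-0*, 00-1*, 000-*, 001-*, 01-0*, 011-*, 1-01, 10-0*, 100-*
[col 2] -0-0, -00-, 0--0, 0-1-, 00--
Prime implicants: -0-0, -00-, 0--0, 0-1-, 00--, 1-01
PI chart (minterm → PIs covering it):
  0 | -0-0,-00-,0--0,00--
  1 | -00-,00--
  2 | -0-0,0--0,0-1-,00--
  4 | 0--0  (sole → essential)
  6 | 0--0,0-1-
  7 | 0-1-  (sole → essential)
  8 | -0-0,-00-
  9 | -00-,1-01
  10 | -0-0  (sole → essential)
  13 | 1-01  (sole → essential)
Essential prime implicants: -0-0, 0--0, 0-1-, 1-01
Petrick residual → -00-
Minimum SOP uses 5 PIs: b'd' + b'c' + a'd' + a'c + ac'd

5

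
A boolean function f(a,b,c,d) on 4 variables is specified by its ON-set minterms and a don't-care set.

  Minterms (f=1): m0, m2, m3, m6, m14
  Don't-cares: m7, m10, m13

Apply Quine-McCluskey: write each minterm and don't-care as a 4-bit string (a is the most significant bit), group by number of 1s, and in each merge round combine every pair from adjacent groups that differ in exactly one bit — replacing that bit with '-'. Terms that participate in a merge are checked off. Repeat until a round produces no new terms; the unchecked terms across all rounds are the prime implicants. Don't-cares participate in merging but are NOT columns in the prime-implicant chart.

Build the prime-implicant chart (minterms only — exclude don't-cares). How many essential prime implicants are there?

Round 0: 0000✓ 0010✓ 0011✓ 0110✓ 0111✓ 1010✓ 1101 1110✓
Round 1: -010✓ -110✓ 0-10✓ 0-11✓ 00-0 001-✓ 011-✓ 1-10✓
Round 2: --10 0-1-
PIs = {--10, 0-1-, 00-0, 1101}
Coverage chart:
  m0: 00-0 ←essential
  m2: --10,0-1-,00-0
  m3: 0-1- ←essential
  m6: --10,0-1-
  m14: --10 ←essential
Essential: --10, 0-1-, 00-0

3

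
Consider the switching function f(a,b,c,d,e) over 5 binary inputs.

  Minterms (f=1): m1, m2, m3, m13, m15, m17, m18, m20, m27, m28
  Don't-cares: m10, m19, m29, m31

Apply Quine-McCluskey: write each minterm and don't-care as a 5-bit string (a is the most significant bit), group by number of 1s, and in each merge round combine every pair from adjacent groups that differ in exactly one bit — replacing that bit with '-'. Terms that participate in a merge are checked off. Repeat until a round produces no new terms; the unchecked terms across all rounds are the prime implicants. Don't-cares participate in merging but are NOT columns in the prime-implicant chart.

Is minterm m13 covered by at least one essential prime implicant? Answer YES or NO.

size-2^0 implicants → 00001(✓)  00010(✓)  00011(✓)  01010(✓)  01101(✓)  01111(✓)  10001(✓)  10010(✓)  10011(✓)  10100(✓)  11011(✓)  11100(✓)  11101(✓)  11111(✓)
size-2^1 implicants → -0001(✓)  -0010(✓)  -0011(✓)  -1101(✓)  -1111(✓)  0-010  000-1(✓)  0001-(✓)  011-1(✓)  1-011  1-100  100-1(✓)  1001-(✓)  11-11  111-1(✓)  1110-
size-2^2 implicants → -00-1  -001-  -11-1
Unchecked terms (primes): -00-1, -001-, -11-1, 0-010, 1-011, 1-100, 11-11, 1110-
Minterm coverage:
  m1 ⊆ -00-1 [E]
  m2 ⊆ -001-,0-010
  m3 ⊆ -00-1,-001-
  m13 ⊆ -11-1 [E]
  m15 ⊆ -11-1 [E]
  m17 ⊆ -00-1 [E]
  m18 ⊆ -001- [E]
  m20 ⊆ 1-100 [E]
  m27 ⊆ 1-011,11-11
  m28 ⊆ 1-100,1110-
E = {-00-1, -001-, -11-1, 1-100}

YES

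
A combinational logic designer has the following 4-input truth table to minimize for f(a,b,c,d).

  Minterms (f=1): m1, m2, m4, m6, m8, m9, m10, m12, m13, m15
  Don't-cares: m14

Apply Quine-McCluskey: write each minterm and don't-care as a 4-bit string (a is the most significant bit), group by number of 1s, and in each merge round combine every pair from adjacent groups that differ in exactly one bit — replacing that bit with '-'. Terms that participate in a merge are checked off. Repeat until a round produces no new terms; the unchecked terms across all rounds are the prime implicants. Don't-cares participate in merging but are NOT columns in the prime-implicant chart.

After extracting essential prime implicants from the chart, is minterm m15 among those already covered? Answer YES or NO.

size-2^0 implicants → 0001(✓)  0010(✓)  0100(✓)  0110(✓)  1000(✓)  1001(✓)  1010(✓)  1100(✓)  1101(✓)  1110(✓)  1111(✓)
size-2^1 implicants → -001  -010(✓)  -100(✓)  -110(✓)  0-10(✓)  01-0(✓)  1-00(✓)  1-01(✓)  1-10(✓)  10-0(✓)  100-(✓)  11-0(✓)  11-1(✓)  110-(✓)  111-(✓)
size-2^2 implicants → --10  -1-0  1--0  1-0-  11--
Unchecked terms (primes): --10, -001, -1-0, 1--0, 1-0-, 11--
Minterm coverage:
  m1 ⊆ -001 [E]
  m2 ⊆ --10 [E]
  m4 ⊆ -1-0 [E]
  m6 ⊆ --10,-1-0
  m8 ⊆ 1--0,1-0-
  m9 ⊆ -001,1-0-
  m10 ⊆ --10,1--0
  m12 ⊆ -1-0,1--0,1-0-,11--
  m13 ⊆ 1-0-,11--
  m15 ⊆ 11-- [E]
E = {--10, -001, -1-0, 11--}

YES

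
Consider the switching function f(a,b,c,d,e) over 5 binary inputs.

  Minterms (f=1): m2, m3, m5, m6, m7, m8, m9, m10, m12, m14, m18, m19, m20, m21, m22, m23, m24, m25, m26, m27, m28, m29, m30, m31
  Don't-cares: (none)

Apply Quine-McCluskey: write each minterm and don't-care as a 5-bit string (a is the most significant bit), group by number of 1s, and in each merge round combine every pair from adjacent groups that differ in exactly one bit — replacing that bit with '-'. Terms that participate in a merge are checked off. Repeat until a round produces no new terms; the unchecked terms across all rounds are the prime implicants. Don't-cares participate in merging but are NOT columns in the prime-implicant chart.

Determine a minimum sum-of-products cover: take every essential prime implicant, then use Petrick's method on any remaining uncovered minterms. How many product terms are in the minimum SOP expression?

size-2^0 implicants → 00010(✓)  00011(✓)  00101(✓)  00110(✓)  00111(✓)  01000(✓)  01001(✓)  01010(✓)  01100(✓)  01110(✓)  10010(✓)  10011(✓)  10100(✓)  10101(✓)  10110(✓)  10111(✓)  11000(✓)  11001(✓)  11010(✓)  11011(✓)  11100(✓)  11101(✓)  11110(✓)  11111(✓)
size-2^1 implicants → -0010(✓)  -0011(✓)  -0101(✓)  -0110(✓)  -0111(✓)  -1000(✓)  -1001(✓)  -1010(✓)  -1100(✓)  -1110(✓)  0-010(✓)  0-110(✓)  00-10(✓)  00-11(✓)  0001-(✓)  001-1(✓)  0011-(✓)  01-00(✓)  01-10(✓)  010-0(✓)  0100-(✓)  011-0(✓)  1-010(✓)  1-011(✓)  1-100(✓)  1-101(✓)  1-110(✓)  1-111(✓)  10-10(✓)  10-11(✓)  1001-(✓)  101-0(✓)  101-1(✓)  1010-(✓)  1011-(✓)  11-00(✓)  11-01(✓)  11-10(✓)  11-11(✓)  110-0(✓)  110-1(✓)  1100-(✓)  1101-(✓)  111-0(✓)  111-1(✓)  1110-(✓)  1111-(✓)
size-2^2 implicants → --010(✓)  --110(✓)  -0-10(✓)  -0-11(✓)  -001-(✓)  -01-1  -011-(✓)  -1-00(✓)  -1-10(✓)  -10-0(✓)  -100-  -11-0(✓)  0--10(✓)  00-1-(✓)  01--0(✓)  1--10(✓)  1--11(✓)  1-01-(✓)  1-1-0(✓)  1-1-1(✓)  1-10-(✓)  1-11-(✓)  10-1-(✓)  101--(✓)  11--0(✓)  11--1(✓)  11-0-(✓)  11-1-(✓)  110--(✓)  111--(✓)
size-2^3 implicants → ---10  -0-1-  -1--0  1--1-  1-1--  11---
Unchecked terms (primes): ---10, -0-1-, -01-1, -1--0, -100-, 1--1-, 1-1--, 11---
Minterm coverage:
  m2 ⊆ ---10,-0-1-
  m3 ⊆ -0-1- [E]
  m5 ⊆ -01-1 [E]
  m6 ⊆ ---10,-0-1-
  m7 ⊆ -0-1-,-01-1
  m8 ⊆ -1--0,-100-
  m9 ⊆ -100- [E]
  m10 ⊆ ---10,-1--0
  m12 ⊆ -1--0 [E]
  m14 ⊆ ---10,-1--0
  m18 ⊆ ---10,-0-1-,1--1-
  m19 ⊆ -0-1-,1--1-
  m20 ⊆ 1-1-- [E]
  m21 ⊆ -01-1,1-1--
  m22 ⊆ ---10,-0-1-,1--1-,1-1--
  m23 ⊆ -0-1-,-01-1,1--1-,1-1--
  m24 ⊆ -1--0,-100-,11---
  m25 ⊆ -100-,11---
  m26 ⊆ ---10,-1--0,1--1-,11---
  m27 ⊆ 1--1-,11---
  m28 ⊆ -1--0,1-1--,11---
  m29 ⊆ 1-1--,11---
  m30 ⊆ ---10,-1--0,1--1-,1-1--,11---
  m31 ⊆ 1--1-,1-1--,11---
E = {-0-1-, -01-1, -1--0, -100-, 1-1--}
Petrick residual → 1--1-
Cover = b'd + b'ce + be' + bc'd' + ad + ac  |cover|=6

6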